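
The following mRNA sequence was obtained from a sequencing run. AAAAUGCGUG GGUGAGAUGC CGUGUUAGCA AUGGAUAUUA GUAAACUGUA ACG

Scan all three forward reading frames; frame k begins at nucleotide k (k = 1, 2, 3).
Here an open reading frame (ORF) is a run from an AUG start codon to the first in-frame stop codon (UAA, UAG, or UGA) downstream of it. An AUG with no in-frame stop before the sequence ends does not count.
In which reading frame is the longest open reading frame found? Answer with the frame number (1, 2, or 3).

1

Frame 1: AAA AUG CGU GGG UGA GAU GCC GUG UUA GCA AUG GAU AUU AGU AAA CUG UAA — AUG at 4, stop UGA at 13 → 12 nt; AUG at 31, stop UAA at 49 → 21 nt.
Frame 2: AAA UGC GUG GGU GAG AUG CCG UGU UAG CAA UGG AUA UUA GUA AAC UGU AAC — AUG at 17, stop UAG at 26 → 12 nt.
Frame 3: AAU GCG UGG GUG AGA UGC CGU GUU AGC AAU GGA UAU UAG UAA ACU GUA ACG — no AUG→stop ORF.
Longest ORF is 21 nt in frame 1 (positions 31–51).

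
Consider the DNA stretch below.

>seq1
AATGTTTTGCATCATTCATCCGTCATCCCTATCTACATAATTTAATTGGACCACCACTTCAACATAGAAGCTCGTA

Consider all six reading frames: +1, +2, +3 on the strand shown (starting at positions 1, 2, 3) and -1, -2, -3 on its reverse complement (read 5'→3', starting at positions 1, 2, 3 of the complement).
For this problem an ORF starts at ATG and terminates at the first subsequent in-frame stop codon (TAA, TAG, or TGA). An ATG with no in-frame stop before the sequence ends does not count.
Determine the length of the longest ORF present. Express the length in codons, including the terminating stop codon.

13

Reverse complement (5'→3'): TACGAGCTTCTATGTTGAAGTGGTGGTCCAATTAAATTATGTAGATAGGGATGACGGATGAATGATGCAAAACATT
Frame +1: AAT GTT TTG CAT CAT TCA TCC GTC ATC CCT ATC TAC ATA ATT TAA TTG GAC CAC CAC TTC AAC ATA GAA GCT CGT — no ATG→stop ORF.
Frame +2: ATG TTT TGC ATC ATT CAT CCG TCA TCC CTA TCT ACA TAA TTT AAT TGG ACC ACC ACT TCA ACA TAG AAG CTC GTA — ATG at 2, stop TAA at 38 → 39 nt.
Frame +3: TGT TTT GCA TCA TTC ATC CGT CAT CCC TAT CTA CAT AAT TTA ATT GGA CCA CCA CTT CAA CAT AGA AGC TCG — no ATG→stop ORF.
Frame -1: TAC GAG CTT CTA TGT TGA AGT GGT GGT CCA ATT AAA TTA TGT AGA TAG GGA TGA CGG ATG AAT GAT GCA AAA CAT — no ATG→stop ORF.
Frame -2: ACG AGC TTC TAT GTT GAA GTG GTG GTC CAA TTA AAT TAT GTA GAT AGG GAT GAC GGA TGA ATG ATG CAA AAC ATT — no ATG→stop ORF.
Frame -3: CGA GCT TCT ATG TTG AAG TGG TGG TCC AAT TAA ATT ATG TAG ATA GGG ATG ACG GAT GAA TGA TGC AAA ACA — ATG at 12, stop TAA at 33 → 24 nt; ATG at 39, stop TAG at 42 → 6 nt; ATG at 51, stop TGA at 63 → 15 nt.
Longest: frame +2, positions 2–40, 39 nt = 13 codons = 12 aa. → 13 codons.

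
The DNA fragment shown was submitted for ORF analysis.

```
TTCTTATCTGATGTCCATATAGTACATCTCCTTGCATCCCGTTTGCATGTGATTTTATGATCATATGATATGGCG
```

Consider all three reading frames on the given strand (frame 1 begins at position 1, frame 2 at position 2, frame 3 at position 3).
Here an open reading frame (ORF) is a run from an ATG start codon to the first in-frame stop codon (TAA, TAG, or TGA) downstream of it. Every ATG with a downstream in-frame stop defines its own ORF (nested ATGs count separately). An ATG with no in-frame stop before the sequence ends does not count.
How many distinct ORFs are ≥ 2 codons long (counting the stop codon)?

3

Frame 1: TTC TTA TCT GAT GTC CAT ATA GTA CAT CTC CTT GCA TCC CGT TTG CAT GTG ATT TTA TGA TCA TAT GAT ATG GCG — no ATG→stop ORF.
Frame 2: TCT TAT CTG ATG TCC ATA TAG TAC ATC TCC TTG CAT CCC GTT TGC ATG TGA TTT TAT GAT CAT ATG ATA TGG — ATG at 11, stop TAG at 20 → 12 nt; ATG at 47, stop TGA at 50 → 6 nt.
Frame 3: CTT ATC TGA TGT CCA TAT AGT ACA TCT CCT TGC ATC CCG TTT GCA TGT GAT TTT ATG ATC ATA TGA TAT GGC — ATG at 57, stop TGA at 66 → 12 nt.
ORFs ≥ 2 codons: frame 2 11–22 (4 codons), frame 2 47–52 (2 codons), frame 3 57–68 (4 codons). Count = 3.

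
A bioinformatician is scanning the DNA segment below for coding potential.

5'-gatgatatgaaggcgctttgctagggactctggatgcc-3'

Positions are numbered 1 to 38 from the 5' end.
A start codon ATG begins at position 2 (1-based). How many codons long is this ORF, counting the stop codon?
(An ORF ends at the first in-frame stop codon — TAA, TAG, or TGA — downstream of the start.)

Codons from position 2: ATG (2–4), ATA (5–7), TGA (8–10).
TGA is the first in-frame stop; that's 3 codons including the stop.

3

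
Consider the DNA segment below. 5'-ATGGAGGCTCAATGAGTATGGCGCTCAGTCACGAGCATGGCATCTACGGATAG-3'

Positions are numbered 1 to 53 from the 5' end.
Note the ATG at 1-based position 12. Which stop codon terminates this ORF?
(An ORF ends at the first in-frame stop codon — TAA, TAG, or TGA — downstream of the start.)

TAG

Codons from position 12: ATG (12–14), AGT (15–17), ATG (18–20), GCG (21–23), CTC (24–26), AGT (27–29), CAC (30–32), GAG (33–35), CAT (36–38), GGC (39–41), ATC (42–44), TAC (45–47), GGA (48–50), TAG (51–53).
The first in-frame stop codon is TAG.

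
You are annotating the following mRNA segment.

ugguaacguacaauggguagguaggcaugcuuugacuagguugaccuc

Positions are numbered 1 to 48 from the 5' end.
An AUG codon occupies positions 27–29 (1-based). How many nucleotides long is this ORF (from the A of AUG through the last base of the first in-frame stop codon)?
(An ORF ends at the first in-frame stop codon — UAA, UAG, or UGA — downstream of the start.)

Codons from position 27: AUG (27–29), CUU (30–32), UGA (33–35).
UGA is the first in-frame stop; ORF spans 27–35, 9 nucleotides.

9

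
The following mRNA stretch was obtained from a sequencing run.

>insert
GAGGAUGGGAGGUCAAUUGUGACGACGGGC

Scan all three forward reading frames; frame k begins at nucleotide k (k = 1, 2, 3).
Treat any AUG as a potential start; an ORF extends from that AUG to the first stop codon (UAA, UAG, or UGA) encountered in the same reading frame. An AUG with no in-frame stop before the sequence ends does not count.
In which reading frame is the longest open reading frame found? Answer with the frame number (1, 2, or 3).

Frame 1: GAG GAU GGG AGG UCA AUU GUG ACG ACG GGC — no AUG→stop ORF.
Frame 2: AGG AUG GGA GGU CAA UUG UGA CGA CGG — AUG at 5, stop UGA at 20 → 18 nt.
Frame 3: GGA UGG GAG GUC AAU UGU GAC GAC GGG — no AUG→stop ORF.
Longest ORF is 18 nt in frame 2 (positions 5–22).

2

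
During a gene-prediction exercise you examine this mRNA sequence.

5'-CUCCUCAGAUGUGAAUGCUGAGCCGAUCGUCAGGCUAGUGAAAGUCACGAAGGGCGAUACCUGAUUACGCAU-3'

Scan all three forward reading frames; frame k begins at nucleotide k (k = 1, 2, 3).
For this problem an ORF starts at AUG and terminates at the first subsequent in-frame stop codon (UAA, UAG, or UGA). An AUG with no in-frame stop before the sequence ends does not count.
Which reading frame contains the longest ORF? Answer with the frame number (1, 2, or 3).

3

Frame 1: CUC CUC AGA UGU GAA UGC UGA GCC GAU CGU CAG GCU AGU GAA AGU CAC GAA GGG CGA UAC CUG AUU ACG CAU — no AUG→stop ORF.
Frame 2: UCC UCA GAU GUG AAU GCU GAG CCG AUC GUC AGG CUA GUG AAA GUC ACG AAG GGC GAU ACC UGA UUA CGC — no AUG→stop ORF.
Frame 3: CCU CAG AUG UGA AUG CUG AGC CGA UCG UCA GGC UAG UGA AAG UCA CGA AGG GCG AUA CCU GAU UAC GCA — AUG at 9, stop UGA at 12 → 6 nt; AUG at 15, stop UAG at 36 → 24 nt.
Longest ORF is 24 nt in frame 3 (positions 15–38).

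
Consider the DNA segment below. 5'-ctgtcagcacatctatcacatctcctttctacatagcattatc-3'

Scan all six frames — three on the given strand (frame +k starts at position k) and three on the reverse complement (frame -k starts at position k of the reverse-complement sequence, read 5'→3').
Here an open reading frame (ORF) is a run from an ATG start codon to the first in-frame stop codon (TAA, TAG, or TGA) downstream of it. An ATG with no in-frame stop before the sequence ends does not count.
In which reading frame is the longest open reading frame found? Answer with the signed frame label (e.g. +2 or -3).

-2

Reverse complement (5'→3'): GATAATGCTATGTAGAAAGGAGATGTGATAGATGTGCTGACAG
Frame +1: CTG TCA GCA CAT CTA TCA CAT CTC CTT TCT ACA TAG CAT TAT — no ATG→stop ORF.
Frame +2: TGT CAG CAC ATC TAT CAC ATC TCC TTT CTA CAT AGC ATT ATC — no ATG→stop ORF.
Frame +3: GTC AGC ACA TCT ATC ACA TCT CCT TTC TAC ATA GCA TTA — no ATG→stop ORF.
Frame -1: GAT AAT GCT ATG TAG AAA GGA GAT GTG ATA GAT GTG CTG ACA — ATG at 10, stop TAG at 13 → 6 nt.
Frame -2: ATA ATG CTA TGT AGA AAG GAG ATG TGA TAG ATG TGC TGA CAG — ATG at 5, stop TGA at 26 → 24 nt; ATG at 23, stop TGA at 26 → 6 nt; ATG at 32, stop TGA at 38 → 9 nt.
Frame -3: TAA TGC TAT GTA GAA AGG AGA TGT GAT AGA TGT GCT GAC — no ATG→stop ORF.
Longest ORF is 24 nt in frame -2 (positions 5–28).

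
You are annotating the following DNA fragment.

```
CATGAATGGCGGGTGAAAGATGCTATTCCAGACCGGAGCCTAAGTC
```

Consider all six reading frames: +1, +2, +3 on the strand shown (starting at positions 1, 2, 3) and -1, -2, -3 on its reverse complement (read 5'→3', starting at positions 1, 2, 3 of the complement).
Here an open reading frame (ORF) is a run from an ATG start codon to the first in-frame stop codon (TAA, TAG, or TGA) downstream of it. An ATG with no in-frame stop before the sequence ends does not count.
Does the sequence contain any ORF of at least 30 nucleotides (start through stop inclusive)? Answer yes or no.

Reverse complement (5'→3'): GACTTAGGCTCCGGTCTGGAATAGCATCTTTCACCCGCCATTCATG
Frame +1: CAT GAA TGG CGG GTG AAA GAT GCT ATT CCA GAC CGG AGC CTA AGT — no ATG→stop ORF.
Frame +2: ATG AAT GGC GGG TGA AAG ATG CTA TTC CAG ACC GGA GCC TAA GTC — ATG at 2, stop TGA at 14 → 15 nt; ATG at 20, stop TAA at 41 → 24 nt.
Frame +3: TGA ATG GCG GGT GAA AGA TGC TAT TCC AGA CCG GAG CCT AAG — no ATG→stop ORF.
Frame -1: GAC TTA GGC TCC GGT CTG GAA TAG CAT CTT TCA CCC GCC ATT CAT — no ATG→stop ORF.
Frame -2: ACT TAG GCT CCG GTC TGG AAT AGC ATC TTT CAC CCG CCA TTC ATG — no ATG→stop ORF.
Frame -3: CTT AGG CTC CGG TCT GGA ATA GCA TCT TTC ACC CGC CAT TCA — no ATG→stop ORF.
Largest ORF found is 24 nucleotides < 30, so no.

no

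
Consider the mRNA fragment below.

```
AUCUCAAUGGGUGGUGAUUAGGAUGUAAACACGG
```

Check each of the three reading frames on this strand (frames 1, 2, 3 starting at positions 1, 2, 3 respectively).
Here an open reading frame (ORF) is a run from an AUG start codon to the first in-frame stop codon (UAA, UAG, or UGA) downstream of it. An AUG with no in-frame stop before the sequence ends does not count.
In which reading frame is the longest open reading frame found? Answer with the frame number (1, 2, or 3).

1

Frame 1: AUC UCA AUG GGU GGU GAU UAG GAU GUA AAC ACG — AUG at 7, stop UAG at 19 → 15 nt.
Frame 2: UCU CAA UGG GUG GUG AUU AGG AUG UAA ACA CGG — AUG at 23, stop UAA at 26 → 6 nt.
Frame 3: CUC AAU GGG UGG UGA UUA GGA UGU AAA CAC — no AUG→stop ORF.
Longest ORF is 15 nt in frame 1 (positions 7–21).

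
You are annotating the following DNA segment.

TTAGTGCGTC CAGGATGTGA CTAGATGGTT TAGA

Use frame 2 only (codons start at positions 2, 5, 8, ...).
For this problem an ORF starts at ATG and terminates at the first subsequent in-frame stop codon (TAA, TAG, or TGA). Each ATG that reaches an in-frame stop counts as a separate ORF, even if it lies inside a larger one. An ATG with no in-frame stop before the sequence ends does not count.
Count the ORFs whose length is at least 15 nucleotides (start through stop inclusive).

Frame 2: TAG TGC GTC CAG GAT GTG ACT AGA TGG TTT AGA — no ATG→stop ORF.
No ORF reaches 15 nucleotides. Count = 0.

0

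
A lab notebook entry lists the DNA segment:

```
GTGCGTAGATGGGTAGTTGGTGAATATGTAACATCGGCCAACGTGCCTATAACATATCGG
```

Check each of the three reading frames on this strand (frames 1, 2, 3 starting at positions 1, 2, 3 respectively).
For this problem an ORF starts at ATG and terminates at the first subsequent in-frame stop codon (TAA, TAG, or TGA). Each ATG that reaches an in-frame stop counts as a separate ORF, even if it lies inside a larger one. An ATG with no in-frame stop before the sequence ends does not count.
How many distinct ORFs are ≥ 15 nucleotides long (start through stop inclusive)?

Frame 1: GTG CGT AGA TGG GTA GTT GGT GAA TAT GTA ACA TCG GCC AAC GTG CCT ATA ACA TAT CGG — no ATG→stop ORF.
Frame 2: TGC GTA GAT GGG TAG TTG GTG AAT ATG TAA CAT CGG CCA ACG TGC CTA TAA CAT ATC — ATG at 26, stop TAA at 29 → 6 nt.
Frame 3: GCG TAG ATG GGT AGT TGG TGA ATA TGT AAC ATC GGC CAA CGT GCC TAT AAC ATA TCG — ATG at 9, stop TGA at 21 → 15 nt.
ORFs ≥ 15 nucleotides: frame 3 9–23 (15 nucleotides). Count = 1.

1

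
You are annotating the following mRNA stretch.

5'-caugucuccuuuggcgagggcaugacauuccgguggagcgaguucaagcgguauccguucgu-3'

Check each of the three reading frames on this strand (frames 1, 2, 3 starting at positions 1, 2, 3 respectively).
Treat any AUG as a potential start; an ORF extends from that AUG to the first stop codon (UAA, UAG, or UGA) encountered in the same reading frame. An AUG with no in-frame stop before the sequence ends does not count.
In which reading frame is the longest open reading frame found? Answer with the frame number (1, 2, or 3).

2

Frame 1: CAU GUC UCC UUU GGC GAG GGC AUG ACA UUC CGG UGG AGC GAG UUC AAG CGG UAU CCG UUC — no AUG→stop ORF.
Frame 2: AUG UCU CCU UUG GCG AGG GCA UGA CAU UCC GGU GGA GCG AGU UCA AGC GGU AUC CGU UCG — AUG at 2, stop UGA at 23 → 24 nt.
Frame 3: UGU CUC CUU UGG CGA GGG CAU GAC AUU CCG GUG GAG CGA GUU CAA GCG GUA UCC GUU CGU — no AUG→stop ORF.
Longest ORF is 24 nt in frame 2 (positions 2–25).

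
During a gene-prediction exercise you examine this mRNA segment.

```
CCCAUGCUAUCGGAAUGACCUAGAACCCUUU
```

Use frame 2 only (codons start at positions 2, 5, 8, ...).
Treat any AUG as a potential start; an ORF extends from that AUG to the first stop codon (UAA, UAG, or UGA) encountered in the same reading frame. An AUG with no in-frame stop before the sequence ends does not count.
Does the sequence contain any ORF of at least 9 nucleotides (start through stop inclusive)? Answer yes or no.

Frame 2: CCA UGC UAU CGG AAU GAC CUA GAA CCC UUU — no AUG→stop ORF.
Largest ORF found is 0 nucleotides < 9, so no.

no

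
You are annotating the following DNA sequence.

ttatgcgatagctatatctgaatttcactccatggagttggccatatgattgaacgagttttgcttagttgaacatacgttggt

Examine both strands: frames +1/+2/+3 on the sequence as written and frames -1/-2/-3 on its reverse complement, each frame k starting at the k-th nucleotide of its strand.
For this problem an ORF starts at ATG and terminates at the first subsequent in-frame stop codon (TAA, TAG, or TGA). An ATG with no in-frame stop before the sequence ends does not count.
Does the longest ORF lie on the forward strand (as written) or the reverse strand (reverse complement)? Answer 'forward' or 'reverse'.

forward

Reverse complement (5'→3'): ACCAACGTATGTTCAACTAAGCAAAACTCGTTCAATCATATGGCCAACTCCATGGAGTGAAATTCAGATATAGCTATCGCATAA
Frame +1: TTA TGC GAT AGC TAT ATC TGA ATT TCA CTC CAT GGA GTT GGC CAT ATG ATT GAA CGA GTT TTG CTT AGT TGA ACA TAC GTT GGT — ATG at 46, stop TGA at 70 → 27 nt.
Frame +2: TAT GCG ATA GCT ATA TCT GAA TTT CAC TCC ATG GAG TTG GCC ATA TGA TTG AAC GAG TTT TGC TTA GTT GAA CAT ACG TTG — ATG at 32, stop TGA at 47 → 18 nt.
Frame +3: ATG CGA TAG CTA TAT CTG AAT TTC ACT CCA TGG AGT TGG CCA TAT GAT TGA ACG AGT TTT GCT TAG TTG AAC ATA CGT TGG — ATG at 3, stop TAG at 9 → 9 nt.
Frame -1: ACC AAC GTA TGT TCA ACT AAG CAA AAC TCG TTC AAT CAT ATG GCC AAC TCC ATG GAG TGA AAT TCA GAT ATA GCT ATC GCA TAA — ATG at 40, stop TGA at 58 → 21 nt; ATG at 52, stop TGA at 58 → 9 nt.
Frame -2: CCA ACG TAT GTT CAA CTA AGC AAA ACT CGT TCA ATC ATA TGG CCA ACT CCA TGG AGT GAA ATT CAG ATA TAG CTA TCG CAT — no ATG→stop ORF.
Frame -3: CAA CGT ATG TTC AAC TAA GCA AAA CTC GTT CAA TCA TAT GGC CAA CTC CAT GGA GTG AAA TTC AGA TAT AGC TAT CGC ATA — ATG at 9, stop TAA at 18 → 12 nt.
Forward-strand max 27 nt; reverse-strand max 21 nt. The forward strand has the longer ORF.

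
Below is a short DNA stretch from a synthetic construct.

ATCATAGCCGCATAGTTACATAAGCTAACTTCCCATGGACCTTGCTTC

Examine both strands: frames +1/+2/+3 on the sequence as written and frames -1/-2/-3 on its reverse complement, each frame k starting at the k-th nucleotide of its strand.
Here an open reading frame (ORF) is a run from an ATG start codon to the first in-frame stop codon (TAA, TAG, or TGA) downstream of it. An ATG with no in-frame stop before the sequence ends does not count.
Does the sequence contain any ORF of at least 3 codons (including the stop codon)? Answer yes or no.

yes

Reverse complement (5'→3'): GAAGCAAGGTCCATGGGAAGTTAGCTTATGTAACTATGCGGCTATGAT
Frame +1: ATC ATA GCC GCA TAG TTA CAT AAG CTA ACT TCC CAT GGA CCT TGC TTC — no ATG→stop ORF.
Frame +2: TCA TAG CCG CAT AGT TAC ATA AGC TAA CTT CCC ATG GAC CTT GCT — no ATG→stop ORF.
Frame +3: CAT AGC CGC ATA GTT ACA TAA GCT AAC TTC CCA TGG ACC TTG CTT — no ATG→stop ORF.
Frame -1: GAA GCA AGG TCC ATG GGA AGT TAG CTT ATG TAA CTA TGC GGC TAT GAT — ATG at 13, stop TAG at 22 → 12 nt; ATG at 28, stop TAA at 31 → 6 nt.
Frame -2: AAG CAA GGT CCA TGG GAA GTT AGC TTA TGT AAC TAT GCG GCT ATG — no ATG→stop ORF.
Frame -3: AGC AAG GTC CAT GGG AAG TTA GCT TAT GTA ACT ATG CGG CTA TGA — ATG at 36, stop TGA at 45 → 12 nt.
Frame -1 has an ORF of 4 codons (positions 13–24) ≥ 3, so yes.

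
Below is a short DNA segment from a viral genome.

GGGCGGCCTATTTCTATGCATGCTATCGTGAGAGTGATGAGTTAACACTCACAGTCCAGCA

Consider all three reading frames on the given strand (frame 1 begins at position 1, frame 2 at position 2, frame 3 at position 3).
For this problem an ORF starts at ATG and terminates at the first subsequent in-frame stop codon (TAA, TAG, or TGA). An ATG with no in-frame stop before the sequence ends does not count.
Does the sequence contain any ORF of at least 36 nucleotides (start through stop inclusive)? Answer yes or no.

no

Frame 1: GGG CGG CCT ATT TCT ATG CAT GCT ATC GTG AGA GTG ATG AGT TAA CAC TCA CAG TCC AGC — ATG at 16, stop TAA at 43 → 30 nt; ATG at 37, stop TAA at 43 → 9 nt.
Frame 2: GGC GGC CTA TTT CTA TGC ATG CTA TCG TGA GAG TGA TGA GTT AAC ACT CAC AGT CCA GCA — ATG at 20, stop TGA at 29 → 12 nt.
Frame 3: GCG GCC TAT TTC TAT GCA TGC TAT CGT GAG AGT GAT GAG TTA ACA CTC ACA GTC CAG — no ATG→stop ORF.
Largest ORF found is 30 nucleotides < 36, so no.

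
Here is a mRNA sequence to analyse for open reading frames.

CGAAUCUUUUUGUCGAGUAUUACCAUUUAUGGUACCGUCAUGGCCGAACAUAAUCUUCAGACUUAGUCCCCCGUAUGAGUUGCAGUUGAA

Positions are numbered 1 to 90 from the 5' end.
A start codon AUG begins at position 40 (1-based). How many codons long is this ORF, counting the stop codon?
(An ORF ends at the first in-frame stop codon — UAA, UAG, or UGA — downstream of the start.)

Codons from position 40: AUG (40–42), GCC (43–45), GAA (46–48), CAU (49–51), AAU (52–54), CUU (55–57), CAG (58–60), ACU (61–63), UAG (64–66).
UAG is the first in-frame stop; that's 9 codons including the stop.

9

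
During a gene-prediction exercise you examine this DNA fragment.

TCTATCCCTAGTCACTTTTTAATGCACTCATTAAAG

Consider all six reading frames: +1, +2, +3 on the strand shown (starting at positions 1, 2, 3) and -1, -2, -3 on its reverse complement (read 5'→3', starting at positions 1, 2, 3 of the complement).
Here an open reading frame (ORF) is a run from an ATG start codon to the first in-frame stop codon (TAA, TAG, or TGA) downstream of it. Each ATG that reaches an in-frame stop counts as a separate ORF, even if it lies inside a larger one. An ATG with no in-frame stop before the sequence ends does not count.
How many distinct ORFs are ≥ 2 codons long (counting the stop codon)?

Reverse complement (5'→3'): CTTTAATGAGTGCATTAAAAAGTGACTAGGGATAGA
Frame +1: TCT ATC CCT AGT CAC TTT TTA ATG CAC TCA TTA AAG — no ATG→stop ORF.
Frame +2: CTA TCC CTA GTC ACT TTT TAA TGC ACT CAT TAA — no ATG→stop ORF.
Frame +3: TAT CCC TAG TCA CTT TTT AAT GCA CTC ATT AAA — no ATG→stop ORF.
Frame -1: CTT TAA TGA GTG CAT TAA AAA GTG ACT AGG GAT AGA — no ATG→stop ORF.
Frame -2: TTT AAT GAG TGC ATT AAA AAG TGA CTA GGG ATA — no ATG→stop ORF.
Frame -3: TTA ATG AGT GCA TTA AAA AGT GAC TAG GGA TAG — ATG at 6, stop TAG at 27 → 24 nt.
ORFs ≥ 2 codons: frame -3 6–29 (8 codons). Count = 1.

1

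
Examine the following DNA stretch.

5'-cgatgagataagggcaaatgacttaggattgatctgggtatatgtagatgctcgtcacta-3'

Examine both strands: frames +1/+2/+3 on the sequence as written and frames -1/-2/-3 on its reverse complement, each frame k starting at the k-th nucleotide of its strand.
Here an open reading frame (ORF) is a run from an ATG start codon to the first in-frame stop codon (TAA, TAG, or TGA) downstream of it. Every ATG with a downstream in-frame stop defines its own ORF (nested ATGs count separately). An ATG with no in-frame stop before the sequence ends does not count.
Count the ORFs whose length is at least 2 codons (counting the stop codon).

Reverse complement (5'→3'): TAGTGACGAGCATCTACATATACCCAGATCAATCCTAAGTCATTTGCCCTTATCTCATCG
Frame +1: CGA TGA GAT AAG GGC AAA TGA CTT AGG ATT GAT CTG GGT ATA TGT AGA TGC TCG TCA CTA — no ATG→stop ORF.
Frame +2: GAT GAG ATA AGG GCA AAT GAC TTA GGA TTG ATC TGG GTA TAT GTA GAT GCT CGT CAC — no ATG→stop ORF.
Frame +3: ATG AGA TAA GGG CAA ATG ACT TAG GAT TGA TCT GGG TAT ATG TAG ATG CTC GTC ACT — ATG at 3, stop TAA at 9 → 9 nt; ATG at 18, stop TAG at 24 → 9 nt; ATG at 42, stop TAG at 45 → 6 nt.
Frame -1: TAG TGA CGA GCA TCT ACA TAT ACC CAG ATC AAT CCT AAG TCA TTT GCC CTT ATC TCA TCG — no ATG→stop ORF.
Frame -2: AGT GAC GAG CAT CTA CAT ATA CCC AGA TCA ATC CTA AGT CAT TTG CCC TTA TCT CAT — no ATG→stop ORF.
Frame -3: GTG ACG AGC ATC TAC ATA TAC CCA GAT CAA TCC TAA GTC ATT TGC CCT TAT CTC ATC — no ATG→stop ORF.
ORFs ≥ 2 codons: frame +3 3–11 (3 codons), frame +3 18–26 (3 codons), frame +3 42–47 (2 codons). Count = 3.

3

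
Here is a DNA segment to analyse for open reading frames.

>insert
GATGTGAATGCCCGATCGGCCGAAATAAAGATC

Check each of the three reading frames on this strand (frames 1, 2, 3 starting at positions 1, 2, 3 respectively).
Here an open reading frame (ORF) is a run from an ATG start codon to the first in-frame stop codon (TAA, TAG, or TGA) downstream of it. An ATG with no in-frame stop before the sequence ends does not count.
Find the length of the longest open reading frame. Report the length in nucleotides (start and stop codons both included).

Frame 1: GAT GTG AAT GCC CGA TCG GCC GAA ATA AAG ATC — no ATG→stop ORF.
Frame 2: ATG TGA ATG CCC GAT CGG CCG AAA TAA AGA — ATG at 2, stop TGA at 5 → 6 nt; ATG at 8, stop TAA at 26 → 21 nt.
Frame 3: TGT GAA TGC CCG ATC GGC CGA AAT AAA GAT — no ATG→stop ORF.
Longest: frame 2, positions 8–28, 21 nt = 7 codons = 6 aa. → 21 nucleotides.

21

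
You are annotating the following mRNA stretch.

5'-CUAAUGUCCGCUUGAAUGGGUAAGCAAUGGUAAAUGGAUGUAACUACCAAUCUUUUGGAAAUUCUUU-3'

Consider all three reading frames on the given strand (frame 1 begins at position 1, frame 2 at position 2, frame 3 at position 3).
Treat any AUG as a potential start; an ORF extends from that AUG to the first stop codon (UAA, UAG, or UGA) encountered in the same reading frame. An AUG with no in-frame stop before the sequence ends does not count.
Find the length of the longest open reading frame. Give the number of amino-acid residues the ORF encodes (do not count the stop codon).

Frame 1: CUA AUG UCC GCU UGA AUG GGU AAG CAA UGG UAA AUG GAU GUA ACU ACC AAU CUU UUG GAA AUU CUU — AUG at 4, stop UGA at 13 → 12 nt; AUG at 16, stop UAA at 31 → 18 nt.
Frame 2: UAA UGU CCG CUU GAA UGG GUA AGC AAU GGU AAA UGG AUG UAA CUA CCA AUC UUU UGG AAA UUC UUU — AUG at 38, stop UAA at 41 → 6 nt.
Frame 3: AAU GUC CGC UUG AAU GGG UAA GCA AUG GUA AAU GGA UGU AAC UAC CAA UCU UUU GGA AAU UCU — no AUG→stop ORF.
Longest: frame 1, positions 16–33, 18 nt = 6 codons = 5 aa. → 5 amino acids.

5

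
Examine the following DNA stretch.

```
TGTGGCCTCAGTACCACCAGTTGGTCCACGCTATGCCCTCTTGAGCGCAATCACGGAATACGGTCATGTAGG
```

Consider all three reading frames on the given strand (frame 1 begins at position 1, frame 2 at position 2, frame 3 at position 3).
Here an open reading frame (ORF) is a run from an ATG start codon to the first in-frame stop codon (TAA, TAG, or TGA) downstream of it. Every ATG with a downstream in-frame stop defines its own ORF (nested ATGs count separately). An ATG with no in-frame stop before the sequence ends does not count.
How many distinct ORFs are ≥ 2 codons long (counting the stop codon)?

2

Frame 1: TGT GGC CTC AGT ACC ACC AGT TGG TCC ACG CTA TGC CCT CTT GAG CGC AAT CAC GGA ATA CGG TCA TGT AGG — no ATG→stop ORF.
Frame 2: GTG GCC TCA GTA CCA CCA GTT GGT CCA CGC TAT GCC CTC TTG AGC GCA ATC ACG GAA TAC GGT CAT GTA — no ATG→stop ORF.
Frame 3: TGG CCT CAG TAC CAC CAG TTG GTC CAC GCT ATG CCC TCT TGA GCG CAA TCA CGG AAT ACG GTC ATG TAG — ATG at 33, stop TGA at 42 → 12 nt; ATG at 66, stop TAG at 69 → 6 nt.
ORFs ≥ 2 codons: frame 3 33–44 (4 codons), frame 3 66–71 (2 codons). Count = 2.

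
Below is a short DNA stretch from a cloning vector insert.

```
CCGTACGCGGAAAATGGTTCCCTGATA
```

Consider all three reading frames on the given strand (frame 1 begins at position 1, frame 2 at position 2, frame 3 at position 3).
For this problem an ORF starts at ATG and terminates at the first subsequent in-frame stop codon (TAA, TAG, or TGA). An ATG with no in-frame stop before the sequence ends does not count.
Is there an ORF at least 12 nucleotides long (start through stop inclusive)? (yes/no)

Frame 1: CCG TAC GCG GAA AAT GGT TCC CTG ATA — no ATG→stop ORF.
Frame 2: CGT ACG CGG AAA ATG GTT CCC TGA — ATG at 14, stop TGA at 23 → 12 nt.
Frame 3: GTA CGC GGA AAA TGG TTC CCT GAT — no ATG→stop ORF.
Frame 2 has an ORF of 12 nucleotides (positions 14–25) ≥ 12, so yes.

yes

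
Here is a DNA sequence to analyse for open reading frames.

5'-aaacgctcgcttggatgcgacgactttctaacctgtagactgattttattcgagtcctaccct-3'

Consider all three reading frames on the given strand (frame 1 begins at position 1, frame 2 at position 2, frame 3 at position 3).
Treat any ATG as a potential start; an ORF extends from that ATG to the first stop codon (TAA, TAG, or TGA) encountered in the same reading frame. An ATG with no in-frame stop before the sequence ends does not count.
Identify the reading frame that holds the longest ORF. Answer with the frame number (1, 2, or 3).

3

Frame 1: AAA CGC TCG CTT GGA TGC GAC GAC TTT CTA ACC TGT AGA CTG ATT TTA TTC GAG TCC TAC CCT — no ATG→stop ORF.
Frame 2: AAC GCT CGC TTG GAT GCG ACG ACT TTC TAA CCT GTA GAC TGA TTT TAT TCG AGT CCT ACC — no ATG→stop ORF.
Frame 3: ACG CTC GCT TGG ATG CGA CGA CTT TCT AAC CTG TAG ACT GAT TTT ATT CGA GTC CTA CCC — ATG at 15, stop TAG at 36 → 24 nt.
Longest ORF is 24 nt in frame 3 (positions 15–38).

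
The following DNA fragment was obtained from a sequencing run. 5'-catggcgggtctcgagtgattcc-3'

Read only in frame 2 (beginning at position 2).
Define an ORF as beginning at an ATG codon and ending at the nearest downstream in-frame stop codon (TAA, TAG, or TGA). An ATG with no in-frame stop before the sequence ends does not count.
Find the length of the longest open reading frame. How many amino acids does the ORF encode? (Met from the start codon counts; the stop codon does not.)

5

Frame 2: ATG GCG GGT CTC GAG TGA TTC — ATG at 2, stop TGA at 17 → 18 nt.
Longest: frame 2, positions 2–19, 18 nt = 6 codons = 5 aa. → 5 amino acids.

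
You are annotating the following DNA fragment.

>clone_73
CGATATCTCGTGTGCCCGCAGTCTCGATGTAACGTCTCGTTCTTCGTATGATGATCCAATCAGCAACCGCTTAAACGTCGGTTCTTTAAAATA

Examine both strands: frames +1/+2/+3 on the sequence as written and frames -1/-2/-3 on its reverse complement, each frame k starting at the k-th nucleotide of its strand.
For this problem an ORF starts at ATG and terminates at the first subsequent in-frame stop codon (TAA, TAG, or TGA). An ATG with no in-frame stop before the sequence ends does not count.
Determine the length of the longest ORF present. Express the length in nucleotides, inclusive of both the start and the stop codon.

27

Reverse complement (5'→3'): TATTTTAAAGAACCGACGTTTAAGCGGTTGCTGATTGGATCATCATACGAAGAACGAGACGTTACATCGAGACTGCGGGCACACGAGATATCG
Frame +1: CGA TAT CTC GTG TGC CCG CAG TCT CGA TGT AAC GTC TCG TTC TTC GTA TGA TGA TCC AAT CAG CAA CCG CTT AAA CGT CGG TTC TTT AAA ATA — no ATG→stop ORF.
Frame +2: GAT ATC TCG TGT GCC CGC AGT CTC GAT GTA ACG TCT CGT TCT TCG TAT GAT GAT CCA ATC AGC AAC CGC TTA AAC GTC GGT TCT TTA AAA — no ATG→stop ORF.
Frame +3: ATA TCT CGT GTG CCC GCA GTC TCG ATG TAA CGT CTC GTT CTT CGT ATG ATG ATC CAA TCA GCA ACC GCT TAA ACG TCG GTT CTT TAA AAT — ATG at 27, stop TAA at 30 → 6 nt; ATG at 48, stop TAA at 72 → 27 nt; ATG at 51, stop TAA at 72 → 24 nt.
Frame -1: TAT TTT AAA GAA CCG ACG TTT AAG CGG TTG CTG ATT GGA TCA TCA TAC GAA GAA CGA GAC GTT ACA TCG AGA CTG CGG GCA CAC GAG ATA TCG — no ATG→stop ORF.
Frame -2: ATT TTA AAG AAC CGA CGT TTA AGC GGT TGC TGA TTG GAT CAT CAT ACG AAG AAC GAG ACG TTA CAT CGA GAC TGC GGG CAC ACG AGA TAT — no ATG→stop ORF.
Frame -3: TTT TAA AGA ACC GAC GTT TAA GCG GTT GCT GAT TGG ATC ATC ATA CGA AGA ACG AGA CGT TAC ATC GAG ACT GCG GGC ACA CGA GAT ATC — no ATG→stop ORF.
Longest: frame +3, positions 48–74, 27 nt = 9 codons = 8 aa. → 27 nucleotides.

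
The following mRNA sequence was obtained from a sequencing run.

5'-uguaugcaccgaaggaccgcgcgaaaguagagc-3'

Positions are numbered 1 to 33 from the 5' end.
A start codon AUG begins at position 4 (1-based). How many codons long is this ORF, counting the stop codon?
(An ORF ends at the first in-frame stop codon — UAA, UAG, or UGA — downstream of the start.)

Codons from position 4: AUG (4–6), CAC (7–9), CGA (10–12), AGG (13–15), ACC (16–18), GCG (19–21), CGA (22–24), AAG (25–27), UAG (28–30).
UAG is the first in-frame stop; that's 9 codons including the stop.

9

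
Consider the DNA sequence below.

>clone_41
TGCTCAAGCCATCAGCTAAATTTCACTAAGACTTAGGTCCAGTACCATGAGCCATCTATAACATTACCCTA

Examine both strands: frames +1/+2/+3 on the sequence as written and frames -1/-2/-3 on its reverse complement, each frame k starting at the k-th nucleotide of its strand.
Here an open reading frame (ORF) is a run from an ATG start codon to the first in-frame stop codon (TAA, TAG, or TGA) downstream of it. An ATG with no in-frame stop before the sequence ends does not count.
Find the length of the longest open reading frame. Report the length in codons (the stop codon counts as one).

Reverse complement (5'→3'): TAGGGTAATGTTATAGATGGCTCATGGTACTGGACCTAAGTCTTAGTGAAATTTAGCTGATGGCTTGAGCA
Frame +1: TGC TCA AGC CAT CAG CTA AAT TTC ACT AAG ACT TAG GTC CAG TAC CAT GAG CCA TCT ATA ACA TTA CCC — no ATG→stop ORF.
Frame +2: GCT CAA GCC ATC AGC TAA ATT TCA CTA AGA CTT AGG TCC AGT ACC ATG AGC CAT CTA TAA CAT TAC CCT — ATG at 47, stop TAA at 59 → 15 nt.
Frame +3: CTC AAG CCA TCA GCT AAA TTT CAC TAA GAC TTA GGT CCA GTA CCA TGA GCC ATC TAT AAC ATT ACC CTA — no ATG→stop ORF.
Frame -1: TAG GGT AAT GTT ATA GAT GGC TCA TGG TAC TGG ACC TAA GTC TTA GTG AAA TTT AGC TGA TGG CTT GAG — no ATG→stop ORF.
Frame -2: AGG GTA ATG TTA TAG ATG GCT CAT GGT ACT GGA CCT AAG TCT TAG TGA AAT TTA GCT GAT GGC TTG AGC — ATG at 8, stop TAG at 14 → 9 nt; ATG at 17, stop TAG at 44 → 30 nt.
Frame -3: GGG TAA TGT TAT AGA TGG CTC ATG GTA CTG GAC CTA AGT CTT AGT GAA ATT TAG CTG ATG GCT TGA GCA — ATG at 24, stop TAG at 54 → 33 nt; ATG at 60, stop TGA at 66 → 9 nt.
Longest: frame -3, positions 24–56, 33 nt = 11 codons = 10 aa. → 11 codons.

11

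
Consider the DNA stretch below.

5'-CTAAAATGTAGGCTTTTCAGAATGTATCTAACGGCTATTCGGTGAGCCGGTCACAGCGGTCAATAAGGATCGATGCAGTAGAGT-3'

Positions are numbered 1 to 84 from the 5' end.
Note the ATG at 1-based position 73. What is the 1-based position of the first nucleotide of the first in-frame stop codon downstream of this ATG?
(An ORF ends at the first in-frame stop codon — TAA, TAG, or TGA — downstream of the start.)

Codons from position 73: ATG (73–75), CAG (76–78), TAG (79–81).
TAG is a stop codon; it begins at position 79.

79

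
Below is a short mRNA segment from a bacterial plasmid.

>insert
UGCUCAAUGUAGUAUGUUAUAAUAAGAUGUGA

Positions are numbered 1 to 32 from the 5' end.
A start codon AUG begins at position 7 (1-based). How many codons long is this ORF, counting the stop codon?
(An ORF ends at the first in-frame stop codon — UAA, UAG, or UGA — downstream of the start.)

Codons from position 7: AUG (7–9), UAG (10–12).
UAG is the first in-frame stop; that's 2 codons including the stop.

2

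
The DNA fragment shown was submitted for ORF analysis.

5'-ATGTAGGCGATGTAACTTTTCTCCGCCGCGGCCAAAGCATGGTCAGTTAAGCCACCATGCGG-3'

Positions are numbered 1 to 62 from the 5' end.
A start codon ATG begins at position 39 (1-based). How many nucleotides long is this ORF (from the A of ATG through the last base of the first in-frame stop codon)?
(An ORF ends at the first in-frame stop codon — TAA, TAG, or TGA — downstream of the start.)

Codons from position 39: ATG (39–41), GTC (42–44), AGT (45–47), TAA (48–50).
TAA is the first in-frame stop; ORF spans 39–50, 12 nucleotides.

12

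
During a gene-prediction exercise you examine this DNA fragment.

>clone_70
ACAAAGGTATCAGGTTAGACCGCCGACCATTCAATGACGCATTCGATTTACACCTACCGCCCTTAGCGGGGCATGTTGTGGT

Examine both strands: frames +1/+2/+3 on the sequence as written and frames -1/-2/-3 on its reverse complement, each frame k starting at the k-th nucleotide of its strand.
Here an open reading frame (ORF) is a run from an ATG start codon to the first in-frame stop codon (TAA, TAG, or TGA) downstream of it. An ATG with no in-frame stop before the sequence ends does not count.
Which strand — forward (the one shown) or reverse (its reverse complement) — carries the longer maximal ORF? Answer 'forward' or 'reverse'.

forward

Reverse complement (5'→3'): ACCACAACATGCCCCGCTAAGGGCGGTAGGTGTAAATCGAATGCGTCATTGAATGGTCGGCGGTCTAACCTGATACCTTTGT
Frame +1: ACA AAG GTA TCA GGT TAG ACC GCC GAC CAT TCA ATG ACG CAT TCG ATT TAC ACC TAC CGC CCT TAG CGG GGC ATG TTG TGG — ATG at 34, stop TAG at 64 → 33 nt.
Frame +2: CAA AGG TAT CAG GTT AGA CCG CCG ACC ATT CAA TGA CGC ATT CGA TTT ACA CCT ACC GCC CTT AGC GGG GCA TGT TGT GGT — no ATG→stop ORF.
Frame +3: AAA GGT ATC AGG TTA GAC CGC CGA CCA TTC AAT GAC GCA TTC GAT TTA CAC CTA CCG CCC TTA GCG GGG CAT GTT GTG — no ATG→stop ORF.
Frame -1: ACC ACA ACA TGC CCC GCT AAG GGC GGT AGG TGT AAA TCG AAT GCG TCA TTG AAT GGT CGG CGG TCT AAC CTG ATA CCT TTG — no ATG→stop ORF.
Frame -2: CCA CAA CAT GCC CCG CTA AGG GCG GTA GGT GTA AAT CGA ATG CGT CAT TGA ATG GTC GGC GGT CTA ACC TGA TAC CTT TGT — ATG at 41, stop TGA at 50 → 12 nt; ATG at 53, stop TGA at 71 → 21 nt.
Frame -3: CAC AAC ATG CCC CGC TAA GGG CGG TAG GTG TAA ATC GAA TGC GTC ATT GAA TGG TCG GCG GTC TAA CCT GAT ACC TTT — ATG at 9, stop TAA at 18 → 12 nt.
Forward-strand max 33 nt; reverse-strand max 21 nt. The forward strand has the longer ORF.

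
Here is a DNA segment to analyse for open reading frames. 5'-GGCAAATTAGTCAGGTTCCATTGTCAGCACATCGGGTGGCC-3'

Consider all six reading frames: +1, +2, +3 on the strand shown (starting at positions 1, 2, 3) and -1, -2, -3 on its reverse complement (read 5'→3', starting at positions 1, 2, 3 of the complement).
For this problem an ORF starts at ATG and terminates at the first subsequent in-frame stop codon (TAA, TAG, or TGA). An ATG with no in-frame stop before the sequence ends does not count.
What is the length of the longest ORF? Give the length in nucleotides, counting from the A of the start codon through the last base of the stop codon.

15

Reverse complement (5'→3'): GGCCACCCGATGTGCTGACAATGGAACCTGACTAATTTGCC
Frame +1: GGC AAA TTA GTC AGG TTC CAT TGT CAG CAC ATC GGG TGG — no ATG→stop ORF.
Frame +2: GCA AAT TAG TCA GGT TCC ATT GTC AGC ACA TCG GGT GGC — no ATG→stop ORF.
Frame +3: CAA ATT AGT CAG GTT CCA TTG TCA GCA CAT CGG GTG GCC — no ATG→stop ORF.
Frame -1: GGC CAC CCG ATG TGC TGA CAA TGG AAC CTG ACT AAT TTG — ATG at 10, stop TGA at 16 → 9 nt.
Frame -2: GCC ACC CGA TGT GCT GAC AAT GGA ACC TGA CTA ATT TGC — no ATG→stop ORF.
Frame -3: CCA CCC GAT GTG CTG ACA ATG GAA CCT GAC TAA TTT GCC — ATG at 21, stop TAA at 33 → 15 nt.
Longest: frame -3, positions 21–35, 15 nt = 5 codons = 4 aa. → 15 nucleotides.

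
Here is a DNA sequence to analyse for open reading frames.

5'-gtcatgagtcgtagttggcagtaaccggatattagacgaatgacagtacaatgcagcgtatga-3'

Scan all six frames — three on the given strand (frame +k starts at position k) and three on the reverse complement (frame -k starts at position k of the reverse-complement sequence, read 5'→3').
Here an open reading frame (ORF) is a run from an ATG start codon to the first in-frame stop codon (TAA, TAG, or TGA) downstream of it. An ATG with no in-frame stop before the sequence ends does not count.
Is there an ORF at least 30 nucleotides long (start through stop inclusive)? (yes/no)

no

Reverse complement (5'→3'): TCATACGCTGCATTGTACTGTCATTCGTCTAATATCCGGTTACTGCCAACTACGACTCATGAC
Frame +1: GTC ATG AGT CGT AGT TGG CAG TAA CCG GAT ATT AGA CGA ATG ACA GTA CAA TGC AGC GTA TGA — ATG at 4, stop TAA at 22 → 21 nt; ATG at 40, stop TGA at 61 → 24 nt.
Frame +2: TCA TGA GTC GTA GTT GGC AGT AAC CGG ATA TTA GAC GAA TGA CAG TAC AAT GCA GCG TAT — no ATG→stop ORF.
Frame +3: CAT GAG TCG TAG TTG GCA GTA ACC GGA TAT TAG ACG AAT GAC AGT ACA ATG CAG CGT ATG — no ATG→stop ORF.
Frame -1: TCA TAC GCT GCA TTG TAC TGT CAT TCG TCT AAT ATC CGG TTA CTG CCA ACT ACG ACT CAT GAC — no ATG→stop ORF.
Frame -2: CAT ACG CTG CAT TGT ACT GTC ATT CGT CTA ATA TCC GGT TAC TGC CAA CTA CGA CTC ATG — no ATG→stop ORF.
Frame -3: ATA CGC TGC ATT GTA CTG TCA TTC GTC TAA TAT CCG GTT ACT GCC AAC TAC GAC TCA TGA — no ATG→stop ORF.
Largest ORF found is 24 nucleotides < 30, so no.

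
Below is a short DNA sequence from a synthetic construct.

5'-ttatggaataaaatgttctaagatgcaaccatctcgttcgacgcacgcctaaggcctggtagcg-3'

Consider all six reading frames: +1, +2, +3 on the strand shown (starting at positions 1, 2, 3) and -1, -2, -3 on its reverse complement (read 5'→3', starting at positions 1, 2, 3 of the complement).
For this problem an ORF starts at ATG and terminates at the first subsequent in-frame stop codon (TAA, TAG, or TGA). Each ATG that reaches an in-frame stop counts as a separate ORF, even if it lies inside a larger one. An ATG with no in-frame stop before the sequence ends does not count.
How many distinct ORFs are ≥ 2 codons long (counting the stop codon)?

4

Reverse complement (5'→3'): CGCTACCAGGCCTTAGGCGTGCGTCGAACGAGATGGTTGCATCTTAGAACATTTTATTCCATAA
Frame +1: TTA TGG AAT AAA ATG TTC TAA GAT GCA ACC ATC TCG TTC GAC GCA CGC CTA AGG CCT GGT AGC — ATG at 13, stop TAA at 19 → 9 nt.
Frame +2: TAT GGA ATA AAA TGT TCT AAG ATG CAA CCA TCT CGT TCG ACG CAC GCC TAA GGC CTG GTA GCG — ATG at 23, stop TAA at 50 → 30 nt.
Frame +3: ATG GAA TAA AAT GTT CTA AGA TGC AAC CAT CTC GTT CGA CGC ACG CCT AAG GCC TGG TAG — ATG at 3, stop TAA at 9 → 9 nt.
Frame -1: CGC TAC CAG GCC TTA GGC GTG CGT CGA ACG AGA TGG TTG CAT CTT AGA ACA TTT TAT TCC ATA — no ATG→stop ORF.
Frame -2: GCT ACC AGG CCT TAG GCG TGC GTC GAA CGA GAT GGT TGC ATC TTA GAA CAT TTT ATT CCA TAA — no ATG→stop ORF.
Frame -3: CTA CCA GGC CTT AGG CGT GCG TCG AAC GAG ATG GTT GCA TCT TAG AAC ATT TTA TTC CAT — ATG at 33, stop TAG at 45 → 15 nt.
ORFs ≥ 2 codons: frame +1 13–21 (3 codons), frame +2 23–52 (10 codons), frame +3 3–11 (3 codons), frame -3 33–47 (5 codons). Count = 4.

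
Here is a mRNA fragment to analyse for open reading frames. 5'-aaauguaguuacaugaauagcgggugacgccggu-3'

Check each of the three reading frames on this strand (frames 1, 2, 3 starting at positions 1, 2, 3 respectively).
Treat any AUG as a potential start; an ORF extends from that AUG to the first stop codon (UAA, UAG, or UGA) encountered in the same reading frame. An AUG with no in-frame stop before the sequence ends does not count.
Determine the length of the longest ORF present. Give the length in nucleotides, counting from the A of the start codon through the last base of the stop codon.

15

Frame 1: AAA UGU AGU UAC AUG AAU AGC GGG UGA CGC CGG — AUG at 13, stop UGA at 25 → 15 nt.
Frame 2: AAU GUA GUU ACA UGA AUA GCG GGU GAC GCC GGU — no AUG→stop ORF.
Frame 3: AUG UAG UUA CAU GAA UAG CGG GUG ACG CCG — AUG at 3, stop UAG at 6 → 6 nt.
Longest: frame 1, positions 13–27, 15 nt = 5 codons = 4 aa. → 15 nucleotides.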